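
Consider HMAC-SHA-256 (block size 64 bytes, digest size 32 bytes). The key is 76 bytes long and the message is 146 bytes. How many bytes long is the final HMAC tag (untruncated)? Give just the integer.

32

The tag is one SHA-256 digest: 32 bytes.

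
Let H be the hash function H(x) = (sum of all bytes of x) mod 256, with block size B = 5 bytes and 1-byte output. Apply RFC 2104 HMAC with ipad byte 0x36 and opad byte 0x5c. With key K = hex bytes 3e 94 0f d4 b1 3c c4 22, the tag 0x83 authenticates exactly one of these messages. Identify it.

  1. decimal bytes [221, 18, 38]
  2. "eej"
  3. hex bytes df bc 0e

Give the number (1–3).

Key hex bytes 3e 94 0f d4 b1 3c c4 22 is 8 bytes > B = 5, so hash it first: H(key) = 88, then zero-pad to 5 bytes: K' = 88 00 00 00 00.
K' ⊕ ipad = be 36 36 36 36; K' ⊕ opad = d4 5c 5c 5c 5c.
m1: inner = H(be 36 36 36 36 dd 12 26) = ab; tag = H(d4 5c 5c 5c 5c ab) = ef
m2: inner = H(be 36 36 36 36 65 65 6a) = ca; tag = H(d4 5c 5c 5c 5c ca) = 0e
m3: inner = H(be 36 36 36 36 df bc 0e) = 3f; tag = H(d4 5c 5c 5c 5c 3f) = 83 ← matches

3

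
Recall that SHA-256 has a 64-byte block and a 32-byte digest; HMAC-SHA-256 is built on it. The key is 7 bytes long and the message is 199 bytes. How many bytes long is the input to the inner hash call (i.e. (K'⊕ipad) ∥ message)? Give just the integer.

Key is 7 ≤ 64 bytes, zero-padded: |K'| = 64.
Inner input = (K'⊕ipad) ∥ m → 64 + 199 = 263 bytes.

263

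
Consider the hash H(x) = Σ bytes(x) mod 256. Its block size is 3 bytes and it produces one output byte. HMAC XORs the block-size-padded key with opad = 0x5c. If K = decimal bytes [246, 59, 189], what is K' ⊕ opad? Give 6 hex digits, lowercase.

aa67e1

Key decimal bytes [246, 59, 189] = f6 3b bd is exactly B = 3 bytes: K' = f6 3b bd.
XOR each byte with 0x5c: f6⊕5c=aa, 3b⊕5c=67, bd⊕5c=e1.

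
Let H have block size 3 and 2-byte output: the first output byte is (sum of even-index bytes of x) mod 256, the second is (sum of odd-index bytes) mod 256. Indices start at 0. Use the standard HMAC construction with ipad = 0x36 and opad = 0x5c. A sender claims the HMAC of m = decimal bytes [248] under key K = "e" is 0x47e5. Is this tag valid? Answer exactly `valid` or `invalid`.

Key "e" = 65 is 1 byte ≤ B = 3; zero-pad to 3 bytes: K' = 65 00 00.
K' ⊕ ipad = 53 36 36; K' ⊕ opad = 39 5c 5c.
Inner hash: even-index sum = 137 mod 256 = 137; odd-index sum = 302 mod 256 = 46 → 89 2e.
Outer hash (recomputed tag): even-index sum = 195 mod 256 = 195; odd-index sum = 229 mod 256 = 229 → c3 e5.
Recomputed tag = c3e5; claimed = 47e5 → mismatch.

invalid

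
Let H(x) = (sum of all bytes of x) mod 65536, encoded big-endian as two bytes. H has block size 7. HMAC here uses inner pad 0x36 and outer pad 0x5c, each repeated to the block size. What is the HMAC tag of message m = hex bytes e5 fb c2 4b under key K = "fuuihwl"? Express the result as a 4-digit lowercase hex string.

Key "fuuihwl" = 66 75 75 69 68 77 6c is exactly B = 7 bytes: K' = 66 75 75 69 68 77 6c.
K' ⊕ ipad = 50 43 43 5f 5e 41 5a.  K' ⊕ opad = 3a 29 29 35 34 2b 30.
Inner input = (K'⊕ipad) ∥ m = 50 43 43 5f 5e 41 5a ∥ e5 fb c2 4b.
Inner hash: sum = 80+67+67+95+94+65+90+229+251+194+75 = 1307 → 05 1b.
Outer input = (K'⊕opad) ∥ inner = 3a 29 29 35 34 2b 30 ∥ 05 1b.
Outer hash (tag): sum = 58+41+41+53+52+43+48+5+27 = 368 → 01 70.

0170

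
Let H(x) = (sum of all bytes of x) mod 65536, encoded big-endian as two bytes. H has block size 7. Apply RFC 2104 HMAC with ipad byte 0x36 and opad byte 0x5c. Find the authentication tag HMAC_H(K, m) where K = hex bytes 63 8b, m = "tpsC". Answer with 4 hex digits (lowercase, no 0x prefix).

039f

Key hex bytes 63 8b is 2 bytes ≤ B = 7; zero-pad to 7 bytes: K' = 63 8b 00 00 00 00 00.
K' ⊕ ipad = 55 bd 36 36 36 36 36.  K' ⊕ opad = 3f d7 5c 5c 5c 5c 5c.
Inner input = (K'⊕ipad) ∥ m = 55 bd 36 36 36 36 36 ∥ 74 70 73 43.
Inner hash: sum = 85+189+54+54+54+54+54+116+112+115+67 = 954 → 03 ba.
Outer input = (K'⊕opad) ∥ inner = 3f d7 5c 5c 5c 5c 5c ∥ 03 ba.
Outer hash (tag): sum = 63+215+92+92+92+92+92+3+186 = 927 → 03 9f.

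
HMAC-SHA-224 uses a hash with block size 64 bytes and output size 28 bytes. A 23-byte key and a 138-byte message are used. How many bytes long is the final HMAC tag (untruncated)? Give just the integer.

The tag is one SHA-224 digest: 28 bytes.

28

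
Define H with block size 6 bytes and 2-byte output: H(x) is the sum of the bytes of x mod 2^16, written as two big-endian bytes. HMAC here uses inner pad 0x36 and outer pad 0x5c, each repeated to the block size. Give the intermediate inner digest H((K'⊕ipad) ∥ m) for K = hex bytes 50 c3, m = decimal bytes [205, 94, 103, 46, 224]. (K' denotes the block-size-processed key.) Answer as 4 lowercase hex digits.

04d3

Key hex bytes 50 c3 is 2 bytes ≤ B = 6; zero-pad to 6 bytes: K' = 50 c3 00 00 00 00.
K' ⊕ ipad = 66 f5 36 36 36 36.
Inner input = 66 f5 36 36 36 36 ∥ cd 5e 67 2e e0.
Inner hash: sum = 102+245+54+54+54+54+205+94+103+46+224 = 1235 → 04 d3.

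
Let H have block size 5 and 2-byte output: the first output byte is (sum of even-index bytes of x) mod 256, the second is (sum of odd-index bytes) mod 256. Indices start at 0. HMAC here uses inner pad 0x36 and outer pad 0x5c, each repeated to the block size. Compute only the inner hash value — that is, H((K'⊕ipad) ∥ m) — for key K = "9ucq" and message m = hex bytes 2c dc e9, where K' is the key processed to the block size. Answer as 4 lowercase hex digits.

Key "9ucq" = 39 75 63 71 is 4 bytes ≤ B = 5; zero-pad to 5 bytes: K' = 39 75 63 71 00.
K' ⊕ ipad = 0f 43 55 47 36.
Inner input = 0f 43 55 47 36 ∥ 2c dc e9.
Inner hash: even-index sum = 374 mod 256 = 118; odd-index sum = 415 mod 256 = 159 → 76 9f.

769f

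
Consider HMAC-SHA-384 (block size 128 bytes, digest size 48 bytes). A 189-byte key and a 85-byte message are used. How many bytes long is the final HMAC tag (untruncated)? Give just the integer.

The tag is one SHA-384 digest: 48 bytes.

48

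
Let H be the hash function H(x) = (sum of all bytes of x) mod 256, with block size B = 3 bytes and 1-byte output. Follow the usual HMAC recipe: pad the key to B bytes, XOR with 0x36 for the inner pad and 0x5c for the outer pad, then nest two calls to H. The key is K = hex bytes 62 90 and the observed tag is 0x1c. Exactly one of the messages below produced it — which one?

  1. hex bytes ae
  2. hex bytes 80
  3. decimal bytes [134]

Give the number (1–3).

3

Key hex bytes 62 90 is 2 bytes ≤ B = 3; zero-pad to 3 bytes: K' = 62 90 00.
K' ⊕ ipad = 54 a6 36; K' ⊕ opad = 3e cc 5c.
m1: inner = H(54 a6 36 ae) = de; tag = H(3e cc 5c de) = 44
m2: inner = H(54 a6 36 80) = b0; tag = H(3e cc 5c b0) = 16
m3: inner = H(54 a6 36 86) = b6; tag = H(3e cc 5c b6) = 1c ← matches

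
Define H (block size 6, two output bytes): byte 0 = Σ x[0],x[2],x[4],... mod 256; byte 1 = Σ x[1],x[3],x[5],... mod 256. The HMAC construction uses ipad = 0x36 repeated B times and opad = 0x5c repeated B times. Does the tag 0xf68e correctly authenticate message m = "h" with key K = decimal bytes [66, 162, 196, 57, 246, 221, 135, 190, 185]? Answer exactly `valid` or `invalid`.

valid

Key decimal bytes [66, 162, 196, 57, 246, 221, 135, 190, 185] = 42 a2 c4 39 f6 dd 87 be b9 is 9 bytes > B = 6, so hash it first: H(key) = 3c 76, then zero-pad to 6 bytes: K' = 3c 76 00 00 00 00.
K' ⊕ ipad = 0a 40 36 36 36 36; K' ⊕ opad = 60 2a 5c 5c 5c 5c.
Inner hash: even-index sum = 222 mod 256 = 222; odd-index sum = 172 mod 256 = 172 → de ac.
Outer hash (recomputed tag): even-index sum = 502 mod 256 = 246; odd-index sum = 398 mod 256 = 142 → f6 8e.
Recomputed tag = f68e; claimed = f68e → match.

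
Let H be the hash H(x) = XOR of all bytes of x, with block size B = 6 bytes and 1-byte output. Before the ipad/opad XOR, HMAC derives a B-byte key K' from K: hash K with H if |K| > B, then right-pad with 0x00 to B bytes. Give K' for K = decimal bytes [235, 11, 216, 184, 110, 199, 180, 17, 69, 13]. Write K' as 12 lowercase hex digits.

c40000000000

|K| = 10 > B = 6, so first hash the key.
H(K): XOR eb⊕0b⊕d8⊕b8⊕6e⊕c7⊕b4⊕11⊕45⊕0d = c4.
Zero-pad H(K) = c4 to 6 bytes: K' = c4 00 00 00 00 00.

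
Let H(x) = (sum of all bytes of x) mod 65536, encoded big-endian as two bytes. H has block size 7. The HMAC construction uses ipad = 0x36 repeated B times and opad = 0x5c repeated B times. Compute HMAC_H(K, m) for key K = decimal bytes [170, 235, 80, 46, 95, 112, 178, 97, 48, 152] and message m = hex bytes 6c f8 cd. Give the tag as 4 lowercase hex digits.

Key decimal bytes [170, 235, 80, 46, 95, 112, 178, 97, 48, 152] = aa eb 50 2e 5f 70 b2 61 30 98 is 10 bytes > B = 7, so hash it first: H(key) = 04 bd, then zero-pad to 7 bytes: K' = 04 bd 00 00 00 00 00.
K' ⊕ ipad = 32 8b 36 36 36 36 36.  K' ⊕ opad = 58 e1 5c 5c 5c 5c 5c.
Inner input = (K'⊕ipad) ∥ m = 32 8b 36 36 36 36 36 ∥ 6c f8 cd.
Inner hash: sum = 50+139+54+54+54+54+54+108+248+205 = 1020 → 03 fc.
Outer input = (K'⊕opad) ∥ inner = 58 e1 5c 5c 5c 5c 5c ∥ 03 fc.
Outer hash (tag): sum = 88+225+92+92+92+92+92+3+252 = 1028 → 04 04.

0404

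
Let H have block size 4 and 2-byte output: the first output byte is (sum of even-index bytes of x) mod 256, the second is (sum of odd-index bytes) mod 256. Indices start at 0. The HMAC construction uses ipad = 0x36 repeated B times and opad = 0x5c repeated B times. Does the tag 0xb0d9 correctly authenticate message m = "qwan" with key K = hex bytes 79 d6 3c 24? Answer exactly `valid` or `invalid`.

Key hex bytes 79 d6 3c 24 is exactly B = 4 bytes: K' = 79 d6 3c 24.
K' ⊕ ipad = 4f e0 0a 12; K' ⊕ opad = 25 8a 60 78.
Inner hash: even-index sum = 299 mod 256 = 43; odd-index sum = 471 mod 256 = 215 → 2b d7.
Outer hash (recomputed tag): even-index sum = 176 mod 256 = 176; odd-index sum = 473 mod 256 = 217 → b0 d9.
Recomputed tag = b0d9; claimed = b0d9 → match.

valid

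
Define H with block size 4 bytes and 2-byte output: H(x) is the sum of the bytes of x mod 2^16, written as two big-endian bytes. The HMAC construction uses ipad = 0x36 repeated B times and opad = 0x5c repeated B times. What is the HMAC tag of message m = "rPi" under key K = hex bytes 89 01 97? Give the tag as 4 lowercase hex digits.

0353

Key hex bytes 89 01 97 is 3 bytes ≤ B = 4; zero-pad to 4 bytes: K' = 89 01 97 00.
K' ⊕ ipad = bf 37 a1 36.  K' ⊕ opad = d5 5d cb 5c.
Inner input = (K'⊕ipad) ∥ m = bf 37 a1 36 ∥ 72 50 69.
Inner hash: sum = 191+55+161+54+114+80+105 = 760 → 02 f8.
Outer input = (K'⊕opad) ∥ inner = d5 5d cb 5c ∥ 02 f8.
Outer hash (tag): sum = 213+93+203+92+2+248 = 851 → 03 53.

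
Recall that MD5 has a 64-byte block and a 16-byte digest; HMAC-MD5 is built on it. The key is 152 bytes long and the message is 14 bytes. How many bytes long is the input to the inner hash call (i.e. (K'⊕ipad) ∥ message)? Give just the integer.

78

Key is 152 > 64 bytes, so it is hashed to 16 bytes then zero-padded to 64: |K'| = 64.
Inner input = (K'⊕ipad) ∥ m → 64 + 14 = 78 bytes.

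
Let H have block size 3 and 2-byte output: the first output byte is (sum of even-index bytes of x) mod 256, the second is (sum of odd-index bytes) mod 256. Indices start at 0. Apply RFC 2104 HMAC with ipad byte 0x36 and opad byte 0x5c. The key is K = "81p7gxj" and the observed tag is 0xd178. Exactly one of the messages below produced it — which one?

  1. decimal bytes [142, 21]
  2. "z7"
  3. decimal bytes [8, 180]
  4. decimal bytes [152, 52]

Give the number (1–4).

Key "81p7gxj" = 38 31 70 37 67 78 6a is 7 bytes > B = 3, so hash it first: H(key) = 79 e0, then zero-pad to 3 bytes: K' = 79 e0 00.
K' ⊕ ipad = 4f d6 36; K' ⊕ opad = 25 bc 5c.
m1: inner = H(4f d6 36 8e 15) = 9a 64; tag = H(25 bc 5c 9a 64) = e556
m2: inner = H(4f d6 36 7a 37) = bc 50; tag = H(25 bc 5c bc 50) = d178 ← matches
m3: inner = H(4f d6 36 08 b4) = 39 de; tag = H(25 bc 5c 39 de) = 5ff5
m4: inner = H(4f d6 36 98 34) = b9 6e; tag = H(25 bc 5c b9 6e) = ef75

2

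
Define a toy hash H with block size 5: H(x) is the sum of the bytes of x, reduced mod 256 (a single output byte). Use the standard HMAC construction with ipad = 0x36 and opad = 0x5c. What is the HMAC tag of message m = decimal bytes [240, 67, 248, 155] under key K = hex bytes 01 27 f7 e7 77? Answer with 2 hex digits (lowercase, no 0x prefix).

Key hex bytes 01 27 f7 e7 77 is exactly B = 5 bytes: K' = 01 27 f7 e7 77.
K' ⊕ ipad = 37 11 c1 d1 41.  K' ⊕ opad = 5d 7b ab bb 2b.
Inner input = (K'⊕ipad) ∥ m = 37 11 c1 d1 41 ∥ f0 43 f8 9b.
Inner hash: sum = 55+17+193+209+65+240+67+248+155 = 1249; mod 256 = 225 → e1.
Outer input = (K'⊕opad) ∥ inner = 5d 7b ab bb 2b ∥ e1.
Outer hash (tag): sum = 93+123+171+187+43+225 = 842; mod 256 = 74 → 4a.

4a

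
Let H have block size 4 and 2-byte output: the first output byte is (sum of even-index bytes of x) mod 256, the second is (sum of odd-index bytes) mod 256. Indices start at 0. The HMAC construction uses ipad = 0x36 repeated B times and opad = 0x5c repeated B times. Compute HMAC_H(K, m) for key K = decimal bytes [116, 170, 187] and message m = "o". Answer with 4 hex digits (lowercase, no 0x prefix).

Key decimal bytes [116, 170, 187] = 74 aa bb is 3 bytes ≤ B = 4; zero-pad to 4 bytes: K' = 74 aa bb 00.
K' ⊕ ipad = 42 9c 8d 36.  K' ⊕ opad = 28 f6 e7 5c.
Inner input = (K'⊕ipad) ∥ m = 42 9c 8d 36 ∥ 6f.
Inner hash: even-index sum = 318 mod 256 = 62; odd-index sum = 210 mod 256 = 210 → 3e d2.
Outer input = (K'⊕opad) ∥ inner = 28 f6 e7 5c ∥ 3e d2.
Outer hash (tag): even-index sum = 333 mod 256 = 77; odd-index sum = 548 mod 256 = 36 → 4d 24.

4d24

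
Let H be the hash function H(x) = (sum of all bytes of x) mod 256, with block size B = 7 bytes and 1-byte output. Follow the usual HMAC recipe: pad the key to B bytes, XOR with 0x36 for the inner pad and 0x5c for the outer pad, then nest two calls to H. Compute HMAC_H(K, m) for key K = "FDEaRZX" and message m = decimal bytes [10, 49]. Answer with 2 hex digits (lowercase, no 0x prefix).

Key "FDEaRZX" = 46 44 45 61 52 5a 58 is exactly B = 7 bytes: K' = 46 44 45 61 52 5a 58.
K' ⊕ ipad = 70 72 73 57 64 6c 6e.  K' ⊕ opad = 1a 18 19 3d 0e 06 04.
Inner input = (K'⊕ipad) ∥ m = 70 72 73 57 64 6c 6e ∥ 0a 31.
Inner hash: sum = 112+114+115+87+100+108+110+10+49 = 805; mod 256 = 37 → 25.
Outer input = (K'⊕opad) ∥ inner = 1a 18 19 3d 0e 06 04 ∥ 25.
Outer hash (tag): sum = 26+24+25+61+14+6+4+37 = 197 → c5.

c5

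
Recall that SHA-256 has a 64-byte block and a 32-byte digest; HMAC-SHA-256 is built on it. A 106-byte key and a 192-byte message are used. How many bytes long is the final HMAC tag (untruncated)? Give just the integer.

32

The tag is one SHA-256 digest: 32 bytes.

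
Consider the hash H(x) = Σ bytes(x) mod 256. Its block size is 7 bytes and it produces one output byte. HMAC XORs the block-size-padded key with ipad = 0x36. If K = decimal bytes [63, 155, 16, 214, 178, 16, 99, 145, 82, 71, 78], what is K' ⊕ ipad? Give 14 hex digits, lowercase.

6b363636363636

Key decimal bytes [63, 155, 16, 214, 178, 16, 99, 145, 82, 71, 78] = 3f 9b 10 d6 b2 10 63 91 52 47 4e is 11 bytes > B = 7, so hash it first: H(key) = 5d, then zero-pad to 7 bytes: K' = 5d 00 00 00 00 00 00.
XOR each byte with 0x36: 5d⊕36=6b, 00⊕36=36, 00⊕36=36, 00⊕36=36, 00⊕36=36, 00⊕36=36, 00⊕36=36.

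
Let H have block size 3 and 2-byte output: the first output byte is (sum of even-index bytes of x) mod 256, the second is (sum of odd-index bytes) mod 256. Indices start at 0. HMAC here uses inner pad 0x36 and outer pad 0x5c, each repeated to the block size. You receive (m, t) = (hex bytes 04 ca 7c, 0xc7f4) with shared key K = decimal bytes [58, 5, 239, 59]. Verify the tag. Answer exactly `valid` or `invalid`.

Key decimal bytes [58, 5, 239, 59] = 3a 05 ef 3b is 4 bytes > B = 3, so hash it first: H(key) = 29 40, then zero-pad to 3 bytes: K' = 29 40 00.
K' ⊕ ipad = 1f 76 36; K' ⊕ opad = 75 1c 5c.
Inner hash: even-index sum = 287 mod 256 = 31; odd-index sum = 246 mod 256 = 246 → 1f f6.
Outer hash (recomputed tag): even-index sum = 455 mod 256 = 199; odd-index sum = 59 mod 256 = 59 → c7 3b.
Recomputed tag = c73b; claimed = c7f4 → mismatch.

invalid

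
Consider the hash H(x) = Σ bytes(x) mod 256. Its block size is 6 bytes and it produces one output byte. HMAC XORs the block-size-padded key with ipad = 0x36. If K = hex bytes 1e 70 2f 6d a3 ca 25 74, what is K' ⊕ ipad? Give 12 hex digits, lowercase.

Key hex bytes 1e 70 2f 6d a3 ca 25 74 is 8 bytes > B = 6, so hash it first: H(key) = 30, then zero-pad to 6 bytes: K' = 30 00 00 00 00 00.
XOR each byte with 0x36: 30⊕36=06, 00⊕36=36, 00⊕36=36, 00⊕36=36, 00⊕36=36, 00⊕36=36.

063636363636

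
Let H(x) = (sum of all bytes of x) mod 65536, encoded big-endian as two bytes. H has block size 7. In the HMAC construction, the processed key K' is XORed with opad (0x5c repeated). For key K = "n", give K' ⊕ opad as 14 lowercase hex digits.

325c5c5c5c5c5c

Key "n" = 6e is 1 byte ≤ B = 7; zero-pad to 7 bytes: K' = 6e 00 00 00 00 00 00.
XOR each byte with 0x5c: 6e⊕5c=32, 00⊕5c=5c, 00⊕5c=5c, 00⊕5c=5c, 00⊕5c=5c, 00⊕5c=5c, 00⊕5c=5c.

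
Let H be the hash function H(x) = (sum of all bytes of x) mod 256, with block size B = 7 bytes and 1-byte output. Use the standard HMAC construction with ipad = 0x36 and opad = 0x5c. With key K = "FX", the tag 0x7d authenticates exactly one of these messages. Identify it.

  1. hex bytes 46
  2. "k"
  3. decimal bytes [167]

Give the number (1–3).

3

Key "FX" = 46 58 is 2 bytes ≤ B = 7; zero-pad to 7 bytes: K' = 46 58 00 00 00 00 00.
K' ⊕ ipad = 70 6e 36 36 36 36 36; K' ⊕ opad = 1a 04 5c 5c 5c 5c 5c.
m1: inner = H(70 6e 36 36 36 36 36 46) = 32; tag = H(1a 04 5c 5c 5c 5c 5c 32) = 1c
m2: inner = H(70 6e 36 36 36 36 36 6b) = 57; tag = H(1a 04 5c 5c 5c 5c 5c 57) = 41
m3: inner = H(70 6e 36 36 36 36 36 a7) = 93; tag = H(1a 04 5c 5c 5c 5c 5c 93) = 7d ← matches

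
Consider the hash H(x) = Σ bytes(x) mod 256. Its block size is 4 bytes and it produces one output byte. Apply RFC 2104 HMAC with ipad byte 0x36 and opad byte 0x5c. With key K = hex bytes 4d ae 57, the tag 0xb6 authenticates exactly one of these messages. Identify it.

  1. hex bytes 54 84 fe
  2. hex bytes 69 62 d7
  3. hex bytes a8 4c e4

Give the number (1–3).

Key hex bytes 4d ae 57 is 3 bytes ≤ B = 4; zero-pad to 4 bytes: K' = 4d ae 57 00.
K' ⊕ ipad = 7b 98 61 36; K' ⊕ opad = 11 f2 0b 5c.
m1: inner = H(7b 98 61 36 54 84 fe) = 80; tag = H(11 f2 0b 5c 80) = ea
m2: inner = H(7b 98 61 36 69 62 d7) = 4c; tag = H(11 f2 0b 5c 4c) = b6 ← matches
m3: inner = H(7b 98 61 36 a8 4c e4) = 82; tag = H(11 f2 0b 5c 82) = ec

2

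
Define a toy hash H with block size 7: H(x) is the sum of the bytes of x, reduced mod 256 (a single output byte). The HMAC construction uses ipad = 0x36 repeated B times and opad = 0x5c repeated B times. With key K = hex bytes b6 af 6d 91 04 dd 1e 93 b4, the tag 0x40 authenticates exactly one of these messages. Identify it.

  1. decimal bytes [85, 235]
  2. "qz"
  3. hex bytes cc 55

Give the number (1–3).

1

Key hex bytes b6 af 6d 91 04 dd 1e 93 b4 is 9 bytes > B = 7, so hash it first: H(key) = a9, then zero-pad to 7 bytes: K' = a9 00 00 00 00 00 00.
K' ⊕ ipad = 9f 36 36 36 36 36 36; K' ⊕ opad = f5 5c 5c 5c 5c 5c 5c.
m1: inner = H(9f 36 36 36 36 36 36 55 eb) = 23; tag = H(f5 5c 5c 5c 5c 5c 5c 23) = 40 ← matches
m2: inner = H(9f 36 36 36 36 36 36 71 7a) = ce; tag = H(f5 5c 5c 5c 5c 5c 5c ce) = eb
m3: inner = H(9f 36 36 36 36 36 36 cc 55) = 04; tag = H(f5 5c 5c 5c 5c 5c 5c 04) = 21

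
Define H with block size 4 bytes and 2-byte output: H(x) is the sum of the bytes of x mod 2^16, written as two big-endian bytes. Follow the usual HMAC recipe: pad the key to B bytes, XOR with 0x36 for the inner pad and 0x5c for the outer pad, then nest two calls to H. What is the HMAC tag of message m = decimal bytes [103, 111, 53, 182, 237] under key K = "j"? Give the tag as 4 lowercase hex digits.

01f9

Key "j" = 6a is 1 byte ≤ B = 4; zero-pad to 4 bytes: K' = 6a 00 00 00.
K' ⊕ ipad = 5c 36 36 36.  K' ⊕ opad = 36 5c 5c 5c.
Inner input = (K'⊕ipad) ∥ m = 5c 36 36 36 ∥ 67 6f 35 b6 ed.
Inner hash: sum = 92+54+54+54+103+111+53+182+237 = 940 → 03 ac.
Outer input = (K'⊕opad) ∥ inner = 36 5c 5c 5c ∥ 03 ac.
Outer hash (tag): sum = 54+92+92+92+3+172 = 505 → 01 f9.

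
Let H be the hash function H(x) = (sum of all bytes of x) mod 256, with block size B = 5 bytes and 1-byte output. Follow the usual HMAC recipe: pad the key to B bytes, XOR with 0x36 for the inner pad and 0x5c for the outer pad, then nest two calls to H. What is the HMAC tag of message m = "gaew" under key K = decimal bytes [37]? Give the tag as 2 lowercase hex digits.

Key decimal bytes [37] = 25 is 1 byte ≤ B = 5; zero-pad to 5 bytes: K' = 25 00 00 00 00.
K' ⊕ ipad = 13 36 36 36 36.  K' ⊕ opad = 79 5c 5c 5c 5c.
Inner input = (K'⊕ipad) ∥ m = 13 36 36 36 36 ∥ 67 61 65 77.
Inner hash: sum = 19+54+54+54+54+103+97+101+119 = 655; mod 256 = 143 → 8f.
Outer input = (K'⊕opad) ∥ inner = 79 5c 5c 5c 5c ∥ 8f.
Outer hash (tag): sum = 121+92+92+92+92+143 = 632; mod 256 = 120 → 78.

78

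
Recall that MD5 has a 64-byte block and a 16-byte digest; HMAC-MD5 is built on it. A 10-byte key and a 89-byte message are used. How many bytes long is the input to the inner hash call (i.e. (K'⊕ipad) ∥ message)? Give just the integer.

153

Key is 10 ≤ 64 bytes, zero-padded: |K'| = 64.
Inner input = (K'⊕ipad) ∥ m → 64 + 89 = 153 bytes.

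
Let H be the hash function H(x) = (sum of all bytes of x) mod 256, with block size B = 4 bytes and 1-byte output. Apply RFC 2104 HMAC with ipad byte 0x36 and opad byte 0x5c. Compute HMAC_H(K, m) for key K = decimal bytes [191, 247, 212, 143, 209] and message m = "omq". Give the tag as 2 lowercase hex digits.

Key decimal bytes [191, 247, 212, 143, 209] = bf f7 d4 8f d1 is 5 bytes > B = 4, so hash it first: H(key) = ea, then zero-pad to 4 bytes: K' = ea 00 00 00.
K' ⊕ ipad = dc 36 36 36.  K' ⊕ opad = b6 5c 5c 5c.
Inner input = (K'⊕ipad) ∥ m = dc 36 36 36 ∥ 6f 6d 71.
Inner hash: sum = 220+54+54+54+111+109+113 = 715; mod 256 = 203 → cb.
Outer input = (K'⊕opad) ∥ inner = b6 5c 5c 5c ∥ cb.
Outer hash (tag): sum = 182+92+92+92+203 = 661; mod 256 = 149 → 95.

95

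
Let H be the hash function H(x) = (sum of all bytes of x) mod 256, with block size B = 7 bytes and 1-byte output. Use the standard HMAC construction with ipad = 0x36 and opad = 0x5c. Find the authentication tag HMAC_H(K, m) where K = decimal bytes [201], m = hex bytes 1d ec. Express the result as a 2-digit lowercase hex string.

Key decimal bytes [201] = c9 is 1 byte ≤ B = 7; zero-pad to 7 bytes: K' = c9 00 00 00 00 00 00.
K' ⊕ ipad = ff 36 36 36 36 36 36.  K' ⊕ opad = 95 5c 5c 5c 5c 5c 5c.
Inner input = (K'⊕ipad) ∥ m = ff 36 36 36 36 36 36 ∥ 1d ec.
Inner hash: sum = 255+54+54+54+54+54+54+29+236 = 844; mod 256 = 76 → 4c.
Outer input = (K'⊕opad) ∥ inner = 95 5c 5c 5c 5c 5c 5c ∥ 4c.
Outer hash (tag): sum = 149+92+92+92+92+92+92+76 = 777; mod 256 = 9 → 09.

09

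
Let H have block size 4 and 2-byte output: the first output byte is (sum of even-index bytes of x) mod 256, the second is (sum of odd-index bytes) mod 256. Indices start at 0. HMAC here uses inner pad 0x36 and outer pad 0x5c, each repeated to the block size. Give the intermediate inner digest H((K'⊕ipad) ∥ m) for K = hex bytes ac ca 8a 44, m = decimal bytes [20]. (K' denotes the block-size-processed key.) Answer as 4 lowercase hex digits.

Key hex bytes ac ca 8a 44 is exactly B = 4 bytes: K' = ac ca 8a 44.
K' ⊕ ipad = 9a fc bc 72.
Inner input = 9a fc bc 72 ∥ 14.
Inner hash: even-index sum = 362 mod 256 = 106; odd-index sum = 366 mod 256 = 110 → 6a 6e.

6a6e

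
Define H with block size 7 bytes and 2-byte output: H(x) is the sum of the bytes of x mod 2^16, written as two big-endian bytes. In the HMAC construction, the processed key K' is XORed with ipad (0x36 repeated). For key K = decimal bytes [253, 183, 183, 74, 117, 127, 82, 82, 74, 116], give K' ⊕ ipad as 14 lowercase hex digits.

Key decimal bytes [253, 183, 183, 74, 117, 127, 82, 82, 74, 116] = fd b7 b7 4a 75 7f 52 52 4a 74 is 10 bytes > B = 7, so hash it first: H(key) = 05 0b, then zero-pad to 7 bytes: K' = 05 0b 00 00 00 00 00.
XOR each byte with 0x36: 05⊕36=33, 0b⊕36=3d, 00⊕36=36, 00⊕36=36, 00⊕36=36, 00⊕36=36, 00⊕36=36.

333d3636363636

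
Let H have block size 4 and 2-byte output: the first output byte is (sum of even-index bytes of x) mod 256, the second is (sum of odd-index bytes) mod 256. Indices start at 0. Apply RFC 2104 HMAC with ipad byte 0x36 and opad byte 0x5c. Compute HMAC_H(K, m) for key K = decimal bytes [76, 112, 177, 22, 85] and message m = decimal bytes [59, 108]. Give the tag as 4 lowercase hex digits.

3f88

Key decimal bytes [76, 112, 177, 22, 85] = 4c 70 b1 16 55 is 5 bytes > B = 4, so hash it first: H(key) = 52 86, then zero-pad to 4 bytes: K' = 52 86 00 00.
K' ⊕ ipad = 64 b0 36 36.  K' ⊕ opad = 0e da 5c 5c.
Inner input = (K'⊕ipad) ∥ m = 64 b0 36 36 ∥ 3b 6c.
Inner hash: even-index sum = 213 mod 256 = 213; odd-index sum = 338 mod 256 = 82 → d5 52.
Outer input = (K'⊕opad) ∥ inner = 0e da 5c 5c ∥ d5 52.
Outer hash (tag): even-index sum = 319 mod 256 = 63; odd-index sum = 392 mod 256 = 136 → 3f 88.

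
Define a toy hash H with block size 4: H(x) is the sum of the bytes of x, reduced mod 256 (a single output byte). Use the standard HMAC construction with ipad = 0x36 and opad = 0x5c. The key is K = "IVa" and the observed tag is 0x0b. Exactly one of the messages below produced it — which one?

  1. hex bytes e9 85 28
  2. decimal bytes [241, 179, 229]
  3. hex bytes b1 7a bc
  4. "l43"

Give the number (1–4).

3

Key "IVa" = 49 56 61 is 3 bytes ≤ B = 4; zero-pad to 4 bytes: K' = 49 56 61 00.
K' ⊕ ipad = 7f 60 57 36; K' ⊕ opad = 15 0a 3d 5c.
m1: inner = H(7f 60 57 36 e9 85 28) = 02; tag = H(15 0a 3d 5c 02) = ba
m2: inner = H(7f 60 57 36 f1 b3 e5) = f5; tag = H(15 0a 3d 5c f5) = ad
m3: inner = H(7f 60 57 36 b1 7a bc) = 53; tag = H(15 0a 3d 5c 53) = 0b ← matches
m4: inner = H(7f 60 57 36 6c 34 33) = 3f; tag = H(15 0a 3d 5c 3f) = f7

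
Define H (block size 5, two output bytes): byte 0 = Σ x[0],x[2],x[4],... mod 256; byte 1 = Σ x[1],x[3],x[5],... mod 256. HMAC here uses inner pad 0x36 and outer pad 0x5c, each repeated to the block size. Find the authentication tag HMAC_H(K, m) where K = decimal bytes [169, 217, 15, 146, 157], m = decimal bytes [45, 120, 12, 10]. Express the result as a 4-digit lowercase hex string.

d558

Key decimal bytes [169, 217, 15, 146, 157] = a9 d9 0f 92 9d is exactly B = 5 bytes: K' = a9 d9 0f 92 9d.
K' ⊕ ipad = 9f ef 39 a4 ab.  K' ⊕ opad = f5 85 53 ce c1.
Inner input = (K'⊕ipad) ∥ m = 9f ef 39 a4 ab ∥ 2d 78 0c 0a.
Inner hash: even-index sum = 517 mod 256 = 5; odd-index sum = 460 mod 256 = 204 → 05 cc.
Outer input = (K'⊕opad) ∥ inner = f5 85 53 ce c1 ∥ 05 cc.
Outer hash (tag): even-index sum = 725 mod 256 = 213; odd-index sum = 344 mod 256 = 88 → d5 58.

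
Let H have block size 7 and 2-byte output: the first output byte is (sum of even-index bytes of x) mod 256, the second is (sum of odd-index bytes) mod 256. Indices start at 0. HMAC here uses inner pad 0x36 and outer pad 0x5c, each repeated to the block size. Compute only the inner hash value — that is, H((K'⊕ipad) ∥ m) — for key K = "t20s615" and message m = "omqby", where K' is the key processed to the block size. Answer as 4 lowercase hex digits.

Key "t20s615" = 74 32 30 73 36 31 35 is exactly B = 7 bytes: K' = 74 32 30 73 36 31 35.
K' ⊕ ipad = 42 04 06 45 00 07 03.
Inner input = 42 04 06 45 00 07 03 ∥ 6f 6d 71 62 79.
Inner hash: even-index sum = 282 mod 256 = 26; odd-index sum = 425 mod 256 = 169 → 1a a9.

1aa9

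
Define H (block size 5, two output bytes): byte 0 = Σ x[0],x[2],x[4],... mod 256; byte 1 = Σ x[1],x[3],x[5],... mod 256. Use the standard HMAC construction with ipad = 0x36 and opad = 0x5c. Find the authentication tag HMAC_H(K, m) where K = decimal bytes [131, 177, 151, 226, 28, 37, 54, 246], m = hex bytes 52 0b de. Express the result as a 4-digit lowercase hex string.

e61f

Key decimal bytes [131, 177, 151, 226, 28, 37, 54, 246] = 83 b1 97 e2 1c 25 36 f6 is 8 bytes > B = 5, so hash it first: H(key) = 6c ae, then zero-pad to 5 bytes: K' = 6c ae 00 00 00.
K' ⊕ ipad = 5a 98 36 36 36.  K' ⊕ opad = 30 f2 5c 5c 5c.
Inner input = (K'⊕ipad) ∥ m = 5a 98 36 36 36 ∥ 52 0b de.
Inner hash: even-index sum = 209 mod 256 = 209; odd-index sum = 510 mod 256 = 254 → d1 fe.
Outer input = (K'⊕opad) ∥ inner = 30 f2 5c 5c 5c ∥ d1 fe.
Outer hash (tag): even-index sum = 486 mod 256 = 230; odd-index sum = 543 mod 256 = 31 → e6 1f.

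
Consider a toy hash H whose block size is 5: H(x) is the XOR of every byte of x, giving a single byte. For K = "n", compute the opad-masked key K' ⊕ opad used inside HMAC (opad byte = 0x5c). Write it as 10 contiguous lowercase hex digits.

325c5c5c5c

Key "n" = 6e is 1 byte ≤ B = 5; zero-pad to 5 bytes: K' = 6e 00 00 00 00.
XOR each byte with 0x5c: 6e⊕5c=32, 00⊕5c=5c, 00⊕5c=5c, 00⊕5c=5c, 00⊕5c=5c.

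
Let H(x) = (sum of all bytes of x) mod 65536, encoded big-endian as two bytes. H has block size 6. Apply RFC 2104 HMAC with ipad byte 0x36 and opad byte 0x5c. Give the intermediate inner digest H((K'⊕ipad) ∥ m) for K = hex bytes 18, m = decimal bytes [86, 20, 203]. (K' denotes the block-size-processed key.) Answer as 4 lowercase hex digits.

0271

Key hex bytes 18 is 1 byte ≤ B = 6; zero-pad to 6 bytes: K' = 18 00 00 00 00 00.
K' ⊕ ipad = 2e 36 36 36 36 36.
Inner input = 2e 36 36 36 36 36 ∥ 56 14 cb.
Inner hash: sum = 46+54+54+54+54+54+86+20+203 = 625 → 02 71.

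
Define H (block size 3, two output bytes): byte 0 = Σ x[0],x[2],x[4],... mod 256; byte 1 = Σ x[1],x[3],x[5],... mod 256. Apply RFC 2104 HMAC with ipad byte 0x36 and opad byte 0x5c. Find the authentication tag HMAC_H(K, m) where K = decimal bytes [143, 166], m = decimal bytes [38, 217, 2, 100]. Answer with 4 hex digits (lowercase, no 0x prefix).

e726

Key decimal bytes [143, 166] = 8f a6 is 2 bytes ≤ B = 3; zero-pad to 3 bytes: K' = 8f a6 00.
K' ⊕ ipad = b9 90 36.  K' ⊕ opad = d3 fa 5c.
Inner input = (K'⊕ipad) ∥ m = b9 90 36 ∥ 26 d9 02 64.
Inner hash: even-index sum = 556 mod 256 = 44; odd-index sum = 184 mod 256 = 184 → 2c b8.
Outer input = (K'⊕opad) ∥ inner = d3 fa 5c ∥ 2c b8.
Outer hash (tag): even-index sum = 487 mod 256 = 231; odd-index sum = 294 mod 256 = 38 → e7 26.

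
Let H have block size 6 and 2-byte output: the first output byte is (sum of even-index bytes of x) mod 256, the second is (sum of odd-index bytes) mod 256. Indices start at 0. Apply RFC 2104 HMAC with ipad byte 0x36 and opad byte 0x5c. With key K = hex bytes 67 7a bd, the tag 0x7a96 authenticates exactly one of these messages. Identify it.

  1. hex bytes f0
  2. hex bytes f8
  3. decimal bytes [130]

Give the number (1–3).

1

Key hex bytes 67 7a bd is 3 bytes ≤ B = 6; zero-pad to 6 bytes: K' = 67 7a bd 00 00 00.
K' ⊕ ipad = 51 4c 8b 36 36 36; K' ⊕ opad = 3b 26 e1 5c 5c 5c.
m1: inner = H(51 4c 8b 36 36 36 f0) = 02 b8; tag = H(3b 26 e1 5c 5c 5c 02 b8) = 7a96 ← matches
m2: inner = H(51 4c 8b 36 36 36 f8) = 0a b8; tag = H(3b 26 e1 5c 5c 5c 0a b8) = 8296
m3: inner = H(51 4c 8b 36 36 36 82) = 94 b8; tag = H(3b 26 e1 5c 5c 5c 94 b8) = 0c96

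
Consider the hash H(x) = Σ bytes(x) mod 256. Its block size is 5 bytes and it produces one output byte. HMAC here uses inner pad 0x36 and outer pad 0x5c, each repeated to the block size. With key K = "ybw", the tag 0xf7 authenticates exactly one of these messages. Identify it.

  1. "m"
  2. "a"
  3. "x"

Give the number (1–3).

2

Key "ybw" = 79 62 77 is 3 bytes ≤ B = 5; zero-pad to 5 bytes: K' = 79 62 77 00 00.
K' ⊕ ipad = 4f 54 41 36 36; K' ⊕ opad = 25 3e 2b 5c 5c.
m1: inner = H(4f 54 41 36 36 6d) = bd; tag = H(25 3e 2b 5c 5c bd) = 03
m2: inner = H(4f 54 41 36 36 61) = b1; tag = H(25 3e 2b 5c 5c b1) = f7 ← matches
m3: inner = H(4f 54 41 36 36 78) = c8; tag = H(25 3e 2b 5c 5c c8) = 0e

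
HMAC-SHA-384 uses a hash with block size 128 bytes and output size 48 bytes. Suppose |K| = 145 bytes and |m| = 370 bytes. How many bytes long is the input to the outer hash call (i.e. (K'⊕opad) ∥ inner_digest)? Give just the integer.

176

Key is 145 > 128 bytes, so it is hashed to 48 bytes then zero-padded to 128: |K'| = 128.
Outer input = (K'⊕opad) ∥ H(inner) → 128 + 48 = 176 bytes.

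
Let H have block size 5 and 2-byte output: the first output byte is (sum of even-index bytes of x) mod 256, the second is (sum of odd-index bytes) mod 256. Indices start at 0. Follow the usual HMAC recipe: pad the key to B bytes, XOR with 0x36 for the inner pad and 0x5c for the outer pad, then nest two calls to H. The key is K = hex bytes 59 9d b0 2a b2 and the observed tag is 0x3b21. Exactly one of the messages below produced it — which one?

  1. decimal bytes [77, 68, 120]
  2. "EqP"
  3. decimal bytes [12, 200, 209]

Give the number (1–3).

Key hex bytes 59 9d b0 2a b2 is exactly B = 5 bytes: K' = 59 9d b0 2a b2.
K' ⊕ ipad = 6f ab 86 1c 84; K' ⊕ opad = 05 c1 ec 76 ee.
m1: inner = H(6f ab 86 1c 84 4d 44 78) = bd 8c; tag = H(05 c1 ec 76 ee bd 8c) = 6bf4
m2: inner = H(6f ab 86 1c 84 45 71 50) = ea 5c; tag = H(05 c1 ec 76 ee ea 5c) = 3b21 ← matches
m3: inner = H(6f ab 86 1c 84 0c c8 d1) = 41 a4; tag = H(05 c1 ec 76 ee 41 a4) = 8378

2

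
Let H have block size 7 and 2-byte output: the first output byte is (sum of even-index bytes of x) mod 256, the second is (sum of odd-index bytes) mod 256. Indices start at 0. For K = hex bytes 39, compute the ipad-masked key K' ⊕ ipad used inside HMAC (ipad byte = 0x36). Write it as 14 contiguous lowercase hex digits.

Key hex bytes 39 is 1 byte ≤ B = 7; zero-pad to 7 bytes: K' = 39 00 00 00 00 00 00.
XOR each byte with 0x36: 39⊕36=0f, 00⊕36=36, 00⊕36=36, 00⊕36=36, 00⊕36=36, 00⊕36=36, 00⊕36=36.

0f363636363636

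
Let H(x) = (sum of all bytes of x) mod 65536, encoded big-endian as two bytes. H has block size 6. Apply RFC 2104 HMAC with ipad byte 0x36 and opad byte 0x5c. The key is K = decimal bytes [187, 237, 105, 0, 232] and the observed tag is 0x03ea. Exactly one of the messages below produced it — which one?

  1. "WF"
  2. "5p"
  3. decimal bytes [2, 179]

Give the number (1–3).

Key decimal bytes [187, 237, 105, 0, 232] = bb ed 69 00 e8 is 5 bytes ≤ B = 6; zero-pad to 6 bytes: K' = bb ed 69 00 e8 00.
K' ⊕ ipad = 8d db 5f 36 de 36; K' ⊕ opad = e7 b1 35 5c b4 5c.
m1: inner = H(8d db 5f 36 de 36 57 46) = 03 ae; tag = H(e7 b1 35 5c b4 5c 03 ae) = 03ea ← matches
m2: inner = H(8d db 5f 36 de 36 35 70) = 03 b6; tag = H(e7 b1 35 5c b4 5c 03 b6) = 03f2
m3: inner = H(8d db 5f 36 de 36 02 b3) = 03 c6; tag = H(e7 b1 35 5c b4 5c 03 c6) = 0402

1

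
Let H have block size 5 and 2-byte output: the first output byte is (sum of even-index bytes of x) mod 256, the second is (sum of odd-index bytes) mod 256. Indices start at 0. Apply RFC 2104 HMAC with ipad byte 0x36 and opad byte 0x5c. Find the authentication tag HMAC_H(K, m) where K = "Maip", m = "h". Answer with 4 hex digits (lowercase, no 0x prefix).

a779

Key "Maip" = 4d 61 69 70 is 4 bytes ≤ B = 5; zero-pad to 5 bytes: K' = 4d 61 69 70 00.
K' ⊕ ipad = 7b 57 5f 46 36.  K' ⊕ opad = 11 3d 35 2c 5c.
Inner input = (K'⊕ipad) ∥ m = 7b 57 5f 46 36 ∥ 68.
Inner hash: even-index sum = 272 mod 256 = 16; odd-index sum = 261 mod 256 = 5 → 10 05.
Outer input = (K'⊕opad) ∥ inner = 11 3d 35 2c 5c ∥ 10 05.
Outer hash (tag): even-index sum = 167 mod 256 = 167; odd-index sum = 121 mod 256 = 121 → a7 79.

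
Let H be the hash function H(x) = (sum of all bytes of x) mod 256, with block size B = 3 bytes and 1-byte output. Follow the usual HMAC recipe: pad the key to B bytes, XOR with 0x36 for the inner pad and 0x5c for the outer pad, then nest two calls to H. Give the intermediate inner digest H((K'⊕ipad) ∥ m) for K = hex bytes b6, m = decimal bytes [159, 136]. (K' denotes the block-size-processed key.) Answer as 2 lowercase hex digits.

Key hex bytes b6 is 1 byte ≤ B = 3; zero-pad to 3 bytes: K' = b6 00 00.
K' ⊕ ipad = 80 36 36.
Inner input = 80 36 36 ∥ 9f 88.
Inner hash: sum = 128+54+54+159+136 = 531; mod 256 = 19 → 13.

13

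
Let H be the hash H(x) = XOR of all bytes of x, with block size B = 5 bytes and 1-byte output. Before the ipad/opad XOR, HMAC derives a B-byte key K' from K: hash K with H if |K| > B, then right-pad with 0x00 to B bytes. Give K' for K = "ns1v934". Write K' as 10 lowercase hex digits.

6400000000

|K| = 7 > B = 5, so first hash the key.
H(K): XOR 6e⊕73⊕31⊕76⊕39⊕33⊕34 = 64.
Zero-pad H(K) = 64 to 5 bytes: K' = 64 00 00 00 00.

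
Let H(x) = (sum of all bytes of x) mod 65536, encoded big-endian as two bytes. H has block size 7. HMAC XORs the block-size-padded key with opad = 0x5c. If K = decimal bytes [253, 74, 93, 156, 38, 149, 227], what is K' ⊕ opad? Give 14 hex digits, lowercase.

Key decimal bytes [253, 74, 93, 156, 38, 149, 227] = fd 4a 5d 9c 26 95 e3 is exactly B = 7 bytes: K' = fd 4a 5d 9c 26 95 e3.
XOR each byte with 0x5c: fd⊕5c=a1, 4a⊕5c=16, 5d⊕5c=01, 9c⊕5c=c0, 26⊕5c=7a, 95⊕5c=c9, e3⊕5c=bf.

a11601c07ac9bf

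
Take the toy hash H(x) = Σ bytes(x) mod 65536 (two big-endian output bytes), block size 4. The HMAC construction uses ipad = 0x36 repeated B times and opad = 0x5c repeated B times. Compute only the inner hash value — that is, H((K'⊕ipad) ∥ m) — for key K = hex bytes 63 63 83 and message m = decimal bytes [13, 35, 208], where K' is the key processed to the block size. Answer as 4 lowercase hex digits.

Key hex bytes 63 63 83 is 3 bytes ≤ B = 4; zero-pad to 4 bytes: K' = 63 63 83 00.
K' ⊕ ipad = 55 55 b5 36.
Inner input = 55 55 b5 36 ∥ 0d 23 d0.
Inner hash: sum = 85+85+181+54+13+35+208 = 661 → 02 95.

0295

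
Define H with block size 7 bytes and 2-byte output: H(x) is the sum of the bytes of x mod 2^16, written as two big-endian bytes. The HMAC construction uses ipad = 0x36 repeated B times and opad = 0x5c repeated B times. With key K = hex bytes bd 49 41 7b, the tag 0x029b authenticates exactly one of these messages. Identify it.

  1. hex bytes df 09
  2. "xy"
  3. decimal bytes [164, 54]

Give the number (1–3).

Key hex bytes bd 49 41 7b is 4 bytes ≤ B = 7; zero-pad to 7 bytes: K' = bd 49 41 7b 00 00 00.
K' ⊕ ipad = 8b 7f 77 4d 36 36 36; K' ⊕ opad = e1 15 1d 27 5c 5c 5c.
m1: inner = H(8b 7f 77 4d 36 36 36 df 09) = 03 58; tag = H(e1 15 1d 27 5c 5c 5c 03 58) = 02a9
m2: inner = H(8b 7f 77 4d 36 36 36 78 79) = 03 61; tag = H(e1 15 1d 27 5c 5c 5c 03 61) = 02b2
m3: inner = H(8b 7f 77 4d 36 36 36 a4 36) = 03 4a; tag = H(e1 15 1d 27 5c 5c 5c 03 4a) = 029b ← matches

3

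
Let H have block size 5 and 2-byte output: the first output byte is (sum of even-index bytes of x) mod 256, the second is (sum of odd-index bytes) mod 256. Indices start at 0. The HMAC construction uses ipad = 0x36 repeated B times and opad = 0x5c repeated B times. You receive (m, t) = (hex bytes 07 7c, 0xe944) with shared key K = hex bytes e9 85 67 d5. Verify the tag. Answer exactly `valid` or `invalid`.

Key hex bytes e9 85 67 d5 is 4 bytes ≤ B = 5; zero-pad to 5 bytes: K' = e9 85 67 d5 00.
K' ⊕ ipad = df b3 51 e3 36; K' ⊕ opad = b5 d9 3b 89 5c.
Inner hash: even-index sum = 482 mod 256 = 226; odd-index sum = 413 mod 256 = 157 → e2 9d.
Outer hash (recomputed tag): even-index sum = 489 mod 256 = 233; odd-index sum = 580 mod 256 = 68 → e9 44.
Recomputed tag = e944; claimed = e944 → match.

valid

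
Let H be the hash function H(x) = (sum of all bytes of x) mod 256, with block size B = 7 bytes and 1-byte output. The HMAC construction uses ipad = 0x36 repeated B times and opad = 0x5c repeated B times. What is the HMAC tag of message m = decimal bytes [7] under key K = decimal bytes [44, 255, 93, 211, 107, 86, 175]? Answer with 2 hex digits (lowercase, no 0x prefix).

67

Key decimal bytes [44, 255, 93, 211, 107, 86, 175] = 2c ff 5d d3 6b 56 af is exactly B = 7 bytes: K' = 2c ff 5d d3 6b 56 af.
K' ⊕ ipad = 1a c9 6b e5 5d 60 99.  K' ⊕ opad = 70 a3 01 8f 37 0a f3.
Inner input = (K'⊕ipad) ∥ m = 1a c9 6b e5 5d 60 99 ∥ 07.
Inner hash: sum = 26+201+107+229+93+96+153+7 = 912; mod 256 = 144 → 90.
Outer input = (K'⊕opad) ∥ inner = 70 a3 01 8f 37 0a f3 ∥ 90.
Outer hash (tag): sum = 112+163+1+143+55+10+243+144 = 871; mod 256 = 103 → 67.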